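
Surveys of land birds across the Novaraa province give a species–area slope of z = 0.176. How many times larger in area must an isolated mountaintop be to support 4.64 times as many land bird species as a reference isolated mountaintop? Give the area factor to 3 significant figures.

6120

(A₂/A₁)^0.176 = 4.64, so A₂/A₁ = 4.64^(1/0.176) = 4.64^5.682
ln(A₂/A₁) = ln 4.64 / 0.176 = 1.5347 / 0.176 = 8.7200
A₂/A₁ = e^8.7200 ≈ 6124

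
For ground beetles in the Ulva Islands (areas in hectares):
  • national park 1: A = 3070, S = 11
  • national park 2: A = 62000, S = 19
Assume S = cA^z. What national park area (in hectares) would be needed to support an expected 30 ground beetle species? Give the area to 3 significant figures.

z = ln(19/11) / ln(62000/3070) = 0.5465 / 3.0055 = 0.1819
c = 11 / 3070^0.1819 = 11 / 4.307 = 2.554
A = (30/2.554)^(1/0.1819) ⇒ ln A = ln(11.75)/0.1819 = 13.5466
A = e^13.5466 ≈ 764223 hectares

764000 hectares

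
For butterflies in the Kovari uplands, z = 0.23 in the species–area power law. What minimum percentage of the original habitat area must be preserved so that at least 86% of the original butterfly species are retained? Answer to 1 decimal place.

51.9%

Need (A_new/A_old)^0.23 = 0.86, so A_new/A_old = 0.86^(1/0.23) = 0.86^4.348
ln(A_new/A_old) = ln 0.86 / 0.23 = -0.1508 / 0.23 = -0.6558
A_new/A_old = e^-0.6558 ≈ 0.5191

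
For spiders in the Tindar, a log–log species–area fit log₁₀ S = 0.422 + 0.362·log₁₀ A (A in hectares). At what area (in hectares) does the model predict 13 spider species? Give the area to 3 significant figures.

13 = 2.642 × A^0.362  ⇒  A^0.362 = 13/2.642 = 4.92
ln A = ln(4.92) / 0.362 = 1.5933 / 0.362 = 4.4013
A = e^4.4013 ≈ 81.55 hectares

81.6 hectares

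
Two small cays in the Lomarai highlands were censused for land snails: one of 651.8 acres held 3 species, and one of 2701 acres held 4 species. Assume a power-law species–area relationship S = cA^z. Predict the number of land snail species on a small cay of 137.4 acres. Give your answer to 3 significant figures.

2.19

z = ln(4/3) / ln(2701/651.8) = 0.2877 / 1.4216 = 0.2024
c = 3 / 651.8^0.2024 = 3 / 3.711 = 0.8085
S₃ = 0.8085 × 137.4^0.2024 = 0.8085 × 2.708 ≈ 2.189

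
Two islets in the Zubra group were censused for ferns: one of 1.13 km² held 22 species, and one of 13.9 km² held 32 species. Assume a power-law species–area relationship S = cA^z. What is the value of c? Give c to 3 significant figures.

z = ln(S₂/S₁) / ln(A₂/A₁) = ln(32/22) / ln(13.9/1.13) = 0.3747 / 2.5097 = 0.1493
c = S₁ / A₁^z = 22 / 1.13^0.1493 = 22 / 1.018 = 21.6

21.6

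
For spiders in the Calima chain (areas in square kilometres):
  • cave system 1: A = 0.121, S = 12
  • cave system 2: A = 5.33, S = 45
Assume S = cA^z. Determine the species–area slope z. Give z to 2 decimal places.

0.35

Taking logs: ln S = ln c + z ln A, so z = (ln S₂ − ln S₁)/(ln A₂ − ln A₁).
z = ln(45/12) / ln(5.33/0.121) = ln(3.75) / ln(44.05) = 1.3218 / 3.7853 = 0.3492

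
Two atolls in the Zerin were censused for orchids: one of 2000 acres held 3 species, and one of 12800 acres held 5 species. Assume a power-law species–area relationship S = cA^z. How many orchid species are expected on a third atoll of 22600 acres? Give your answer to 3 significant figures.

z = ln(5/3) / ln(12800/2000) = 0.5108 / 1.8563 = 0.2752
c = 3 / 2000^0.2752 = 3 / 8.098 = 0.3704
S₃ = 0.3704 × 22600^0.2752 = 0.3704 × 15.78 ≈ 5.847

5.85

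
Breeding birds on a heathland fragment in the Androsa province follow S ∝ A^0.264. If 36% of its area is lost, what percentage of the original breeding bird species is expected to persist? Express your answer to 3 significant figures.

S_new/S_old = (A_new/A_old)^z = 0.64^0.264
= exp(0.264 × ln 0.64) = exp(0.264 × -0.4463) = exp(-0.1178) ≈ 0.8889

88.9%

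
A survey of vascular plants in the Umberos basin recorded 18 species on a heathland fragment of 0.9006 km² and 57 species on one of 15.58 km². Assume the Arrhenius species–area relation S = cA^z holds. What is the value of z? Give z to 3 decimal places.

0.404

Taking logs: ln S = ln c + z ln A, so z = (ln S₂ − ln S₁)/(ln A₂ − ln A₁).
z = ln(57/18) / ln(15.58/0.9006) = ln(3.167) / ln(17.3) = 1.1527 / 2.8507 = 0.4044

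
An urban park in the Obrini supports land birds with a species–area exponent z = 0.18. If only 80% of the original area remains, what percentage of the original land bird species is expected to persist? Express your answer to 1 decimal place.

S_new/S_old = (A_new/A_old)^z = 0.8^0.18
= exp(0.18 × ln 0.8) = exp(0.18 × -0.2231) = exp(-0.0402) ≈ 0.9606

96.1%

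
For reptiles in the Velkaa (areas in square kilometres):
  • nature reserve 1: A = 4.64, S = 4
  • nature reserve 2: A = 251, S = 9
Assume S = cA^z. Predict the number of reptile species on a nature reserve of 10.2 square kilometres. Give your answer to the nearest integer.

5

z = ln(9/4) / ln(251/4.64) = 0.8109 / 3.9907 = 0.2032
c = 4 / 4.64^0.2032 = 4 / 1.366 = 2.928
S₃ = 2.928 × 10.2^0.2032 = 2.928 × 1.603 ≈ 4.694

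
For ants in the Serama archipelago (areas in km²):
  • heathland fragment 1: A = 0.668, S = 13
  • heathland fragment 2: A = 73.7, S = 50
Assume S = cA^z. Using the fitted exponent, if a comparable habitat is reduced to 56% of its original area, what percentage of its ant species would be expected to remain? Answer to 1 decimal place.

84.7%

z = ln(50/13) / ln(73.7/0.668) = 1.3471 / 4.7035 = 0.2864
S_new/S_old = (A_new/A_old)^z = 0.56^0.2864 = exp(0.2864 × -0.5798) = 0.847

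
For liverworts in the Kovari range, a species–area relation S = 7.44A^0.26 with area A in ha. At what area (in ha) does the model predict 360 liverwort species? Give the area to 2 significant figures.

3000000 ha

360 = 7.44 × A^0.26  ⇒  A^0.26 = 360/7.44 = 48.39
ln A = ln(48.39) / 0.26 = 3.8792 / 0.26 = 14.9201
A = e^14.9201 ≈ 3018069 ha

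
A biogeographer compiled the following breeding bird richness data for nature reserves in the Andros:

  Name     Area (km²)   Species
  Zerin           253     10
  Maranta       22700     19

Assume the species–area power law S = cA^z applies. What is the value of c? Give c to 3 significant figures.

4.54

z = ln(S₂/S₁) / ln(A₂/A₁) = ln(19/10) / ln(22700/253) = 0.6419 / 4.4967 = 0.1427
c = S₁ / A₁^z = 10 / 253^0.1427 = 10 / 2.203 = 4.539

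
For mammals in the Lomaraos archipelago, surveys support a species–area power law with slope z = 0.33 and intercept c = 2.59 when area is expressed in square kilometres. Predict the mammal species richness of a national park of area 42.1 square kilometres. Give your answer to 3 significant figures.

S = 2.59 × 42.1^0.33
ln S = ln 2.59 + 0.33 × ln 42.1 = 0.9517 + 0.33 × 3.7400 = 2.1859
S = e^2.1859 ≈ 8.898

8.90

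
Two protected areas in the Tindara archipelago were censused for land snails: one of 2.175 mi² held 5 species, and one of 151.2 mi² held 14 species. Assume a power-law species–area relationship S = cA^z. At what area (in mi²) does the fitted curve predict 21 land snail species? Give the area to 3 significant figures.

z = ln(14/5) / ln(151.2/2.175) = 1.0296 / 4.2416 = 0.2427
c = 5 / 2.175^0.2427 = 5 / 1.208 = 4.141
A = (21/4.141)^(1/0.2427) ⇒ ln A = ln(5.072)/0.2427 = 6.6889
A = e^6.6889 ≈ 803.5 mi²

803 mi²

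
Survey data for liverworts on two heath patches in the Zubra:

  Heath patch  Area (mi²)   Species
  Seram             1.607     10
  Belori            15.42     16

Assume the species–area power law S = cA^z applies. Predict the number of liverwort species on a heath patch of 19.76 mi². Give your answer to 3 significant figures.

16.8

z = ln(16/10) / ln(15.42/1.607) = 0.4700 / 2.2613 = 0.2078
c = 10 / 1.607^0.2078 = 10 / 1.104 = 9.061
S₃ = 9.061 × 19.76^0.2078 = 9.061 × 1.859 ≈ 16.85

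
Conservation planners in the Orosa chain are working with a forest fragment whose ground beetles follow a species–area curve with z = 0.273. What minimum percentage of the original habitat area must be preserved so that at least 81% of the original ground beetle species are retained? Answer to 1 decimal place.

46.2%

Need (A_new/A_old)^0.273 = 0.81, so A_new/A_old = 0.81^(1/0.273) = 0.81^3.663
ln(A_new/A_old) = ln 0.81 / 0.273 = -0.2107 / 0.273 = -0.7719
A_new/A_old = e^-0.7719 ≈ 0.4621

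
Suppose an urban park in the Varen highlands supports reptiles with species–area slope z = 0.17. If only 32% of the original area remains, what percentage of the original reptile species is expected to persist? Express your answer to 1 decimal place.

82.4%

S_new/S_old = (A_new/A_old)^z = 0.32^0.17
= exp(0.17 × ln 0.32) = exp(0.17 × -1.1394) = exp(-0.1937) ≈ 0.8239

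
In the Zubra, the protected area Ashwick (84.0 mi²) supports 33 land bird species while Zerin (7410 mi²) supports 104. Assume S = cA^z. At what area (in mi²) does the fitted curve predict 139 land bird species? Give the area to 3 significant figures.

z = ln(104/33) / ln(7410/84) = 1.1479 / 4.4798 = 0.2562
c = 33 / 84^0.2562 = 33 / 3.112 = 10.6
A = (139/10.6)^(1/0.2562) ⇒ ln A = ln(13.11)/0.2562 = 10.0427
A = e^10.0427 ≈ 22987 mi²

23000 mi²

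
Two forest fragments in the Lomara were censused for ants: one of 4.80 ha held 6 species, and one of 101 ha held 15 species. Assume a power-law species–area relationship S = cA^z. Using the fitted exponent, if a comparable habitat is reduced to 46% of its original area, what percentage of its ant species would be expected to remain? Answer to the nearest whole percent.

79%

z = ln(15/6) / ln(101/4.8) = 0.9163 / 3.0465 = 0.3008
S_new/S_old = (A_new/A_old)^z = 0.46^0.3008 = exp(0.3008 × -0.7765) = 0.7917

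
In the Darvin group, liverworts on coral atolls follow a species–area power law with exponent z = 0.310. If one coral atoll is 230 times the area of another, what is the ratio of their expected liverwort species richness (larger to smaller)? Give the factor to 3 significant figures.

5.40

S₂/S₁ = (A₂/A₁)^z = 230^0.31
ln(S₂/S₁) = 0.31 × ln 230 = 0.31 × 5.4381 = 1.6858
S₂/S₁ = e^1.6858 ≈ 5.397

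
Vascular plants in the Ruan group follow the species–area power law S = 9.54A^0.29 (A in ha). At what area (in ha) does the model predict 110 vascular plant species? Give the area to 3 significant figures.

4590 ha

110 = 9.54 × A^0.29  ⇒  A^0.29 = 110/9.54 = 11.53
ln A = ln(11.53) / 0.29 = 2.4450 / 0.29 = 8.4310
A = e^8.4310 ≈ 4587 ha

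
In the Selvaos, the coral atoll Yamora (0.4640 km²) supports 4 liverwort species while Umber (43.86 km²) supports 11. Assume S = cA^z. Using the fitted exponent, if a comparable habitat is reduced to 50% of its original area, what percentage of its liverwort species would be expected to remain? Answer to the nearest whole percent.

86%

z = ln(11/4) / ln(43.86/0.464) = 1.0116 / 4.5489 = 0.2224
S_new/S_old = (A_new/A_old)^z = 0.5^0.2224 = exp(0.2224 × -0.6931) = 0.8571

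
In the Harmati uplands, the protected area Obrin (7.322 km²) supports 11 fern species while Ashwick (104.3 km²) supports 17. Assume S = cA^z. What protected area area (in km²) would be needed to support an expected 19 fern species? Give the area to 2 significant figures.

210 km²

z = ln(17/11) / ln(104.3/7.322) = 0.4353 / 2.6564 = 0.1639
c = 11 / 7.322^0.1639 = 11 / 1.386 = 7.938
A = (19/7.938)^(1/0.1639) ⇒ ln A = ln(2.394)/0.1639 = 5.3260
A = e^5.3260 ≈ 205.6 km²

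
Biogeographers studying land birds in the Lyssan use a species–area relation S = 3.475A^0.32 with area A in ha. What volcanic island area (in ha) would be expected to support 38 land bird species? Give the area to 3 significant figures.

38 = 3.475 × A^0.32  ⇒  A^0.32 = 38/3.475 = 10.94
ln A = ln(10.94) / 0.32 = 2.3920 / 0.32 = 7.4750
A = e^7.4750 ≈ 1763 ha

1760 ha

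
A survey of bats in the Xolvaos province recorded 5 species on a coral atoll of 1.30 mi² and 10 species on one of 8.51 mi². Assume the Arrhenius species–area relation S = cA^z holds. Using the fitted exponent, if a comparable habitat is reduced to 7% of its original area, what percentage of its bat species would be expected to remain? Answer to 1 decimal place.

37.5%

z = ln(10/5) / ln(8.51/1.3) = 0.6931 / 1.8789 = 0.3689
S_new/S_old = (A_new/A_old)^z = 0.07^0.3689 = exp(0.3689 × -2.6593) = 0.3749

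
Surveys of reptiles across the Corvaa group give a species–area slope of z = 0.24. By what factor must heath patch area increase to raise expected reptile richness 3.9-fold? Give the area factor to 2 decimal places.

290.25

(A₂/A₁)^0.24 = 3.9, so A₂/A₁ = 3.9^(1/0.24) = 3.9^4.167
ln(A₂/A₁) = ln 3.9 / 0.24 = 1.3610 / 0.24 = 5.6707
A₂/A₁ = e^5.6707 ≈ 290.2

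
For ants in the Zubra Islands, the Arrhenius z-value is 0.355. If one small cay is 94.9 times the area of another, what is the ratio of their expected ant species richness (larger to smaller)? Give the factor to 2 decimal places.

S₂/S₁ = (A₂/A₁)^z = 94.9^0.355
ln(S₂/S₁) = 0.355 × ln 94.9 = 0.355 × 4.5528 = 1.6163
S₂/S₁ = e^1.6163 ≈ 5.034

5.03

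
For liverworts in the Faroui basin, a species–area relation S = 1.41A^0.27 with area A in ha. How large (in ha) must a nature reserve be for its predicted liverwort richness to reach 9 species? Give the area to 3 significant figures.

958 ha

9 = 1.41 × A^0.27  ⇒  A^0.27 = 9/1.41 = 6.383
ln A = ln(6.383) / 0.27 = 1.8536 / 0.27 = 6.8653
A = e^6.8653 ≈ 958.4 ha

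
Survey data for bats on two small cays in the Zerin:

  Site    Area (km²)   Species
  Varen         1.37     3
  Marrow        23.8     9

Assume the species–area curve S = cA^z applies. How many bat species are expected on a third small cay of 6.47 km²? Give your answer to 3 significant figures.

5.45

z = ln(9/3) / ln(23.8/1.37) = 1.0986 / 2.8549 = 0.3848
c = 3 / 1.37^0.3848 = 3 / 1.129 = 2.658
S₃ = 2.658 × 6.47^0.3848 = 2.658 × 2.051 ≈ 5.452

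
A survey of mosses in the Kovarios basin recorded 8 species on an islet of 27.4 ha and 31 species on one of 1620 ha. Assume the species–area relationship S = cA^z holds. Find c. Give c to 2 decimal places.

2.67

z = ln(S₂/S₁) / ln(A₂/A₁) = ln(31/8) / ln(1620/27.4) = 1.3545 / 4.0796 = 0.3320
c = S₁ / A₁^z = 8 / 27.4^0.3320 = 8 / 3.002 = 2.665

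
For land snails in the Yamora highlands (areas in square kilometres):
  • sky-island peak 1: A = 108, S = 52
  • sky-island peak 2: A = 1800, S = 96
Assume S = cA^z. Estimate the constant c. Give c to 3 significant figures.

18.7

z = ln(S₂/S₁) / ln(A₂/A₁) = ln(96/52) / ln(1800/108) = 0.6131 / 2.8134 = 0.2179
c = S₁ / A₁^z = 52 / 108^0.2179 = 52 / 2.774 = 18.74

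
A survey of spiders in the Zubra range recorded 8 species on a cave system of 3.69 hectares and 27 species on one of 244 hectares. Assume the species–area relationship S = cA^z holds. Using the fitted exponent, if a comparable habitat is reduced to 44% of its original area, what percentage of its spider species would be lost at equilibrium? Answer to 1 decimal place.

z = ln(27/8) / ln(244/3.69) = 1.2164 / 4.1915 = 0.2902
S_new/S_old = (A_new/A_old)^z = 0.44^0.2902 = exp(0.2902 × -0.8210) = 0.788
Fraction lost = 1 − 0.788 = 0.212

21.2%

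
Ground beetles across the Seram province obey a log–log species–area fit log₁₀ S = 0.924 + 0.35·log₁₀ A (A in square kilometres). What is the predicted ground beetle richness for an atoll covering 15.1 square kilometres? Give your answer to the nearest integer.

S = 8.395 × 15.1^0.35 = 8.395 × 2.586 ≈ 21.71

22 species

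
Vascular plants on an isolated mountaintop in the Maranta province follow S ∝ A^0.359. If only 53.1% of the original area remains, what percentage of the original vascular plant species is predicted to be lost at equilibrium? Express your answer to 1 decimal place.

20.3%

S_new/S_old = (A_new/A_old)^z = 0.531^0.359
= exp(0.359 × ln 0.531) = exp(0.359 × -0.6330) = exp(-0.2272) ≈ 0.7967
Fraction lost = 1 − 0.7967 = 0.2033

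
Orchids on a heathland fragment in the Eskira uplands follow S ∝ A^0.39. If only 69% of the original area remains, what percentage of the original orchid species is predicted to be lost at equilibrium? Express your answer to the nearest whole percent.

S_new/S_old = (A_new/A_old)^z = 0.69^0.39
= exp(0.39 × ln 0.69) = exp(0.39 × -0.3711) = exp(-0.1447) ≈ 0.8653
Fraction lost = 1 − 0.8653 = 0.1347

13%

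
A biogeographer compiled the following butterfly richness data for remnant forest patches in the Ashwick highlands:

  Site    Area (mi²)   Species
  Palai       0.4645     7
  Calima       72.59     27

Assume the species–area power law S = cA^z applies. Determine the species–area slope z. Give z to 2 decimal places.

Taking logs: ln S = ln c + z ln A, so z = (ln S₂ − ln S₁)/(ln A₂ − ln A₁).
z = ln(27/7) / ln(72.59/0.4645) = ln(3.857) / ln(156.3) = 1.3499 / 5.0516 = 0.2672

0.27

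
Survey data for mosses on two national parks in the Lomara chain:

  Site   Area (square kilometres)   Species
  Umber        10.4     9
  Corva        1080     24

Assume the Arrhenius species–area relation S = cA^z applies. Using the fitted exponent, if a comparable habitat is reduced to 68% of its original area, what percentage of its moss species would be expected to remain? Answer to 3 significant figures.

z = ln(24/9) / ln(1080/10.4) = 0.9808 / 4.6429 = 0.2113
S_new/S_old = (A_new/A_old)^z = 0.68^0.2113 = exp(0.2113 × -0.3857) = 0.9218

92.2%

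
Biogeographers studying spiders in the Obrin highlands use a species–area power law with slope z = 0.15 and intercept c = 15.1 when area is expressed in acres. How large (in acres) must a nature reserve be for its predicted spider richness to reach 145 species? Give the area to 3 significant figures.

3540000 acres

145 = 15.1 × A^0.15  ⇒  A^0.15 = 145/15.1 = 9.603
ln A = ln(9.603) / 0.15 = 2.2620 / 0.15 = 15.0803
A = e^15.0803 ≈ 3542205 acres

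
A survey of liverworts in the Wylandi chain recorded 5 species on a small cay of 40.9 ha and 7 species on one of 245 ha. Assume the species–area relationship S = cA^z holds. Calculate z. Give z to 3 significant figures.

Taking logs: ln S = ln c + z ln A, so z = (ln S₂ − ln S₁)/(ln A₂ − ln A₁).
z = ln(7/5) / ln(245/40.9) = ln(1.4) / ln(5.99) = 0.3365 / 1.7901 = 0.1880

0.188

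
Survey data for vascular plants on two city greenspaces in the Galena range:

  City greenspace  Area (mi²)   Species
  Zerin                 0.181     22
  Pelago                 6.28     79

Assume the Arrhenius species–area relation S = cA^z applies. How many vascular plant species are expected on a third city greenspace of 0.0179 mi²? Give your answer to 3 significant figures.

9.55

z = ln(79/22) / ln(6.28/0.181) = 1.2784 / 3.5466 = 0.3605
c = 22 / 0.181^0.3605 = 22 / 0.54 = 40.74
S₃ = 40.74 × 0.0179^0.3605 = 40.74 × 0.2345 ≈ 9.555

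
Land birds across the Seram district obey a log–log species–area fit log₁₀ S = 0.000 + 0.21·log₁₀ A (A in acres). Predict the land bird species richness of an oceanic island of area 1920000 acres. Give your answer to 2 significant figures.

21

S = 1 × 1920000^0.21
ln S = ln 1 + 0.21 × ln 1920000 = 0.0000 + 0.21 × 14.4678 = 3.0382
S = e^3.0382 ≈ 20.87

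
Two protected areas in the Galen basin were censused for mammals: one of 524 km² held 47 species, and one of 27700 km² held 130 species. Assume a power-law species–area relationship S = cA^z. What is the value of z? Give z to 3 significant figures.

Taking logs: ln S = ln c + z ln A, so z = (ln S₂ − ln S₁)/(ln A₂ − ln A₁).
z = ln(130/47) / ln(27700/524) = ln(2.766) / ln(52.86) = 1.0174 / 3.9677 = 0.2564

0.256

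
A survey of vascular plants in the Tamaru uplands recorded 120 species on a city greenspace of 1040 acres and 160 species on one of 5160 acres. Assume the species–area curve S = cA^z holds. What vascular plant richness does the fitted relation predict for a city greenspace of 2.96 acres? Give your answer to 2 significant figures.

42

z = ln(160/120) / ln(5160/1040) = 0.2877 / 1.6017 = 0.1796
c = 120 / 1040^0.1796 = 120 / 3.482 = 34.46
S₃ = 34.46 × 2.96^0.1796 = 34.46 × 1.215 ≈ 41.87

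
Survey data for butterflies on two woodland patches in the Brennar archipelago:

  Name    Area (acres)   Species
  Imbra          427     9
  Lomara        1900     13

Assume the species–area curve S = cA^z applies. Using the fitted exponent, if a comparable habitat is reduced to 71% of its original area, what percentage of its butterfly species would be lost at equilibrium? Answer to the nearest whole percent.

z = ln(13/9) / ln(1900/427) = 0.3677 / 1.4928 = 0.2463
S_new/S_old = (A_new/A_old)^z = 0.71^0.2463 = exp(0.2463 × -0.3425) = 0.9191
Fraction lost = 1 − 0.9191 = 0.0809

8%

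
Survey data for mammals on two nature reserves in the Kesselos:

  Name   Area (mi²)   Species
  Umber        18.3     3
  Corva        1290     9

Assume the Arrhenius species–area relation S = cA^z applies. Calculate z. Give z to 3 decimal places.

Taking logs: ln S = ln c + z ln A, so z = (ln S₂ − ln S₁)/(ln A₂ − ln A₁).
z = ln(9/3) / ln(1290/18.3) = ln(3) / ln(70.49) = 1.0986 / 4.2555 = 0.2582

0.258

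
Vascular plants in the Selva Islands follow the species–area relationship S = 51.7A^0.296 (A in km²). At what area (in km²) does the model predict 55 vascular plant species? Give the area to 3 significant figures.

55 = 51.7 × A^0.296  ⇒  A^0.296 = 55/51.7 = 1.064
ln A = ln(1.064) / 0.296 = 0.0619 / 0.296 = 0.2090
A = e^0.2090 ≈ 1.232 km²

1.23 km²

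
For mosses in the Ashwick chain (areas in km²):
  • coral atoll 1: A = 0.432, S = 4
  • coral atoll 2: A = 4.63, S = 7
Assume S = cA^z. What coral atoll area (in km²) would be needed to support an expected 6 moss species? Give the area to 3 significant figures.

z = ln(7/4) / ln(4.63/0.432) = 0.5596 / 2.3719 = 0.2359
c = 4 / 0.432^0.2359 = 4 / 0.8203 = 4.876
A = (6/4.876)^(1/0.2359) ⇒ ln A = ln(1.231)/0.2359 = 0.8792
A = e^0.8792 ≈ 2.409 km²

2.41 km²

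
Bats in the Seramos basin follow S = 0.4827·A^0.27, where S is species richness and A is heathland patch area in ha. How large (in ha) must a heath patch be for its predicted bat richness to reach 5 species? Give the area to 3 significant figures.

5 = 0.4827 × A^0.27  ⇒  A^0.27 = 5/0.4827 = 10.36
ln A = ln(10.36) / 0.27 = 2.3378 / 0.27 = 8.6585
A = e^8.6585 ≈ 5759 ha

5760 ha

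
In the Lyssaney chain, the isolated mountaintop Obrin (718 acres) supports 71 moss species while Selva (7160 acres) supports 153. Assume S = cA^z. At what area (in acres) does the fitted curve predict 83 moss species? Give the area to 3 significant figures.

1150 acres

z = ln(153/71) / ln(7160/718) = 0.7678 / 2.2998 = 0.3338
c = 71 / 718^0.3338 = 71 / 8.984 = 7.903
A = (83/7.903)^(1/0.3338) ⇒ ln A = ln(10.5)/0.3338 = 7.0442
A = e^7.0442 ≈ 1146 acres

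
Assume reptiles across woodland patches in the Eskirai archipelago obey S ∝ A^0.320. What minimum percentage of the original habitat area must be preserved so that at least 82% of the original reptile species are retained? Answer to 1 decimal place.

Need (A_new/A_old)^0.32 = 0.82, so A_new/A_old = 0.82^(1/0.32) = 0.82^3.125
ln(A_new/A_old) = ln 0.82 / 0.32 = -0.1985 / 0.32 = -0.6202
A_new/A_old = e^-0.6202 ≈ 0.5379

53.8%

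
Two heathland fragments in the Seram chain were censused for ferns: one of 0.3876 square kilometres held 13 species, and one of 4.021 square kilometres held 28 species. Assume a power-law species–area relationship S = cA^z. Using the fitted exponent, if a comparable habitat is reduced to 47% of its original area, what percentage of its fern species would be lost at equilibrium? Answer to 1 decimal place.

21.9%

z = ln(28/13) / ln(4.021/0.3876) = 0.7673 / 2.3393 = 0.3280
S_new/S_old = (A_new/A_old)^z = 0.47^0.3280 = exp(0.3280 × -0.7550) = 0.7806
Fraction lost = 1 − 0.7806 = 0.2194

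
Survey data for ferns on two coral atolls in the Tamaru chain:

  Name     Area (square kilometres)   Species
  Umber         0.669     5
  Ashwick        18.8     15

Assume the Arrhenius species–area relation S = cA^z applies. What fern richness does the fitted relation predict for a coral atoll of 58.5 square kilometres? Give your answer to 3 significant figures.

z = ln(15/5) / ln(18.8/0.669) = 1.0986 / 3.3358 = 0.3293
c = 5 / 0.669^0.3293 = 5 / 0.876 = 5.708
S₃ = 5.708 × 58.5^0.3293 = 5.708 × 3.819 ≈ 21.8

21.8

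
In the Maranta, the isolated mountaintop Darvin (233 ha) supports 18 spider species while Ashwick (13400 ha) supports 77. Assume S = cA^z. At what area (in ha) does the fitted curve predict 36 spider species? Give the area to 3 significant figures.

z = ln(77/18) / ln(13400/233) = 1.4534 / 4.0520 = 0.3587
c = 18 / 233^0.3587 = 18 / 7.066 = 2.547
A = (36/2.547)^(1/0.3587) ⇒ ln A = ln(14.13)/0.3587 = 7.3834
A = e^7.3834 ≈ 1609 ha

1610 ha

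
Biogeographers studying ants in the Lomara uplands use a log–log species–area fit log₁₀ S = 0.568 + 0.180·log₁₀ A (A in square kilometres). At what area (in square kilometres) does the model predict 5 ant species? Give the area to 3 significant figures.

5.34 square kilometres

5 = 3.698 × A^0.18  ⇒  A^0.18 = 5/3.698 = 1.352
ln A = ln(1.352) / 0.18 = 0.3016 / 0.18 = 1.6754
A = e^1.6754 ≈ 5.341 square kilometres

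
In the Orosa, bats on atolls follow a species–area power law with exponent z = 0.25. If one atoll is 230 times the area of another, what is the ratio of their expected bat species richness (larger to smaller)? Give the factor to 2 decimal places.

3.89

S₂/S₁ = (A₂/A₁)^z = 230^0.25
ln(S₂/S₁) = 0.25 × ln 230 = 0.25 × 5.4381 = 1.3595
S₂/S₁ = e^1.3595 ≈ 3.894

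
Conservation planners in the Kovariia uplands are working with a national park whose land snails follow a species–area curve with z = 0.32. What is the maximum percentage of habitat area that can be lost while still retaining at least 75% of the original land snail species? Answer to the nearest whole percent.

59%

Need (A_new/A_old)^0.32 = 0.75, so A_new/A_old = 0.75^(1/0.32) = 0.75^3.125
ln(A_new/A_old) = ln 0.75 / 0.32 = -0.2877 / 0.32 = -0.8990
A_new/A_old = e^-0.8990 ≈ 0.407
Fraction that can be lost = 1 − 0.407 = 0.593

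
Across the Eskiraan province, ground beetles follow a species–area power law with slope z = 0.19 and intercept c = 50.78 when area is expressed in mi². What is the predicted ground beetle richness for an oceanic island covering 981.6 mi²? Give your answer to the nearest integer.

S = 50.78 × 981.6^0.19 = 50.78 × 3.702 ≈ 188

188 species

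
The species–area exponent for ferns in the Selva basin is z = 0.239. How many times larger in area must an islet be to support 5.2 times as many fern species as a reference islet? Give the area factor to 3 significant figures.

990

(A₂/A₁)^0.239 = 5.2, so A₂/A₁ = 5.2^(1/0.239) = 5.2^4.184
ln(A₂/A₁) = ln 5.2 / 0.239 = 1.6487 / 0.239 = 6.8982
A₂/A₁ = e^6.8982 ≈ 990.4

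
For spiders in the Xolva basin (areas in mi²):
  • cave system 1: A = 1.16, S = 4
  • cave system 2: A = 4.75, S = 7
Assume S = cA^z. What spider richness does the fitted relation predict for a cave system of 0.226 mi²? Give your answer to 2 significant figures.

z = ln(7/4) / ln(4.75/1.16) = 0.5596 / 1.4097 = 0.3970
c = 4 / 1.16^0.3970 = 4 / 1.061 = 3.771
S₃ = 3.771 × 0.226^0.3970 = 3.771 × 0.5541 ≈ 2.09

2.1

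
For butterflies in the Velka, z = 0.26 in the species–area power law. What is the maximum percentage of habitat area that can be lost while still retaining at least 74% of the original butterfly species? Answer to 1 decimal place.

68.6%

Need (A_new/A_old)^0.26 = 0.74, so A_new/A_old = 0.74^(1/0.26) = 0.74^3.846
ln(A_new/A_old) = ln 0.74 / 0.26 = -0.3011 / 0.26 = -1.1581
A_new/A_old = e^-1.1581 ≈ 0.3141
Fraction that can be lost = 1 − 0.3141 = 0.6859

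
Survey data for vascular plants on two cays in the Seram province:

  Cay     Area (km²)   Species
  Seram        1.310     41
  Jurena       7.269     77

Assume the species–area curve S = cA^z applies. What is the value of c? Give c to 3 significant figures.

z = ln(S₂/S₁) / ln(A₂/A₁) = ln(77/41) / ln(7.269/1.31) = 0.6302 / 1.7136 = 0.3678
c = S₁ / A₁^z = 41 / 1.31^0.3678 = 41 / 1.104 = 37.12

37.1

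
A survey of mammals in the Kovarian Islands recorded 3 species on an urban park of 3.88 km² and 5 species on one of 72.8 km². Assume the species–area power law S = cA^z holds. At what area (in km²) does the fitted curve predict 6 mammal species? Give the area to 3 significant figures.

z = ln(5/3) / ln(72.8/3.88) = 0.5108 / 2.9319 = 0.1742
c = 3 / 3.88^0.1742 = 3 / 1.266 = 2.369
A = (6/2.369)^(1/0.1742) ⇒ ln A = ln(2.533)/0.1742 = 5.3341
A = e^5.3341 ≈ 207.3 km²

207 km²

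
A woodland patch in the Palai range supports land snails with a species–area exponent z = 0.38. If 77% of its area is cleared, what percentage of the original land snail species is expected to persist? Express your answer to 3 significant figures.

57.2%

S_new/S_old = (A_new/A_old)^z = 0.23^0.38
= exp(0.38 × ln 0.23) = exp(0.38 × -1.4697) = exp(-0.5585) ≈ 0.5721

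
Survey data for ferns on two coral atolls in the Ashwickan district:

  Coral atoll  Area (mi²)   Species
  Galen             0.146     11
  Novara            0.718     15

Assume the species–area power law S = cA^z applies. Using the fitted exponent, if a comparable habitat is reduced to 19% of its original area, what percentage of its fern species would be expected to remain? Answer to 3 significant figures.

72.4%

z = ln(15/11) / ln(0.718/0.146) = 0.3102 / 1.5929 = 0.1947
S_new/S_old = (A_new/A_old)^z = 0.19^0.1947 = exp(0.1947 × -1.6607) = 0.7237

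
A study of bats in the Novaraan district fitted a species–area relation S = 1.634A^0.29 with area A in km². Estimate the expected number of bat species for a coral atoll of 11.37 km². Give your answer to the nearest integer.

S = 1.634 × 11.37^0.29
ln S = ln 1.634 + 0.29 × ln 11.37 = 0.4910 + 0.29 × 2.4310 = 1.1960
S = e^1.1960 ≈ 3.307

3 species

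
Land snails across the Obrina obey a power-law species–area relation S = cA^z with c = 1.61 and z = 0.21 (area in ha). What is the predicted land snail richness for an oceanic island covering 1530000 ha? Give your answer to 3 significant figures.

32.0

S = 1.61 × 1530000^0.21 = 1.61 × 19.9 ≈ 32.03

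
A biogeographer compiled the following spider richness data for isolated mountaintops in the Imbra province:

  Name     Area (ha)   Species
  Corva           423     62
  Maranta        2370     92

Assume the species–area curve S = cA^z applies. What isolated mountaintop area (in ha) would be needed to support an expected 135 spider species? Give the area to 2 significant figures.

z = ln(92/62) / ln(2370/423) = 0.3947 / 1.7233 = 0.2290
c = 62 / 423^0.2290 = 62 / 3.995 = 15.52
A = (135/15.52)^(1/0.2290) ⇒ ln A = ln(8.698)/0.2290 = 9.4452
A = e^9.4452 ≈ 12647 ha

13000 ha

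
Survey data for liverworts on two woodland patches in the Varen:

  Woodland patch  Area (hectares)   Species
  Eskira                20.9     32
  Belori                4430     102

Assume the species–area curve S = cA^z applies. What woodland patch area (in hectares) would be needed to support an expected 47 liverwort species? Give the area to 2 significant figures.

120 hectares

z = ln(102/32) / ln(4430/20.9) = 1.1592 / 5.3564 = 0.2164
c = 32 / 20.9^0.2164 = 32 / 1.931 = 16.57
A = (47/16.57)^(1/0.2164) ⇒ ln A = ln(2.836)/0.2164 = 4.8160
A = e^4.8160 ≈ 123.5 hectares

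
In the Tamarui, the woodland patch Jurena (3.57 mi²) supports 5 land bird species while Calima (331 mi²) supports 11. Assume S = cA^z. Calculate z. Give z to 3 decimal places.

0.174

Taking logs: ln S = ln c + z ln A, so z = (ln S₂ − ln S₁)/(ln A₂ − ln A₁).
z = ln(11/5) / ln(331/3.57) = ln(2.2) / ln(92.72) = 0.7885 / 4.5296 = 0.1741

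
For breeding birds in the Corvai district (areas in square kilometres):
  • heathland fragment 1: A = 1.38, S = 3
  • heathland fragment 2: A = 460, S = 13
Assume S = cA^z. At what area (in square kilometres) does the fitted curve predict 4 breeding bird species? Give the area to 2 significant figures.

z = ln(13/3) / ln(460/1.38) = 1.4663 / 5.8091 = 0.2524
c = 3 / 1.38^0.2524 = 3 / 1.085 = 2.766
A = (4/2.766)^(1/0.2524) ⇒ ln A = ln(1.446)/0.2524 = 1.4618
A = e^1.4618 ≈ 4.314 square kilometres

4.3 square kilometres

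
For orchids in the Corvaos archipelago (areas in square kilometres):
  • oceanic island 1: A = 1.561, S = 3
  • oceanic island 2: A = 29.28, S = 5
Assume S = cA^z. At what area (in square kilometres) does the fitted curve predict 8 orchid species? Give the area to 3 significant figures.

435 square kilometres

z = ln(5/3) / ln(29.28/1.561) = 0.5108 / 2.9316 = 0.1742
c = 3 / 1.561^0.1742 = 3 / 1.081 = 2.776
A = (8/2.776)^(1/0.1742) ⇒ ln A = ln(2.882)/0.1742 = 6.0742
A = e^6.0742 ≈ 434.5 square kilometres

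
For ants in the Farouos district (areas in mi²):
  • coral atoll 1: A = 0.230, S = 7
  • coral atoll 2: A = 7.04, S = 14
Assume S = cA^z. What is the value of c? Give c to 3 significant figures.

9.43

z = ln(S₂/S₁) / ln(A₂/A₁) = ln(14/7) / ln(7.04/0.23) = 0.6931 / 3.4213 = 0.2026
c = S₁ / A₁^z = 7 / 0.23^0.2026 = 7 / 0.7425 = 9.428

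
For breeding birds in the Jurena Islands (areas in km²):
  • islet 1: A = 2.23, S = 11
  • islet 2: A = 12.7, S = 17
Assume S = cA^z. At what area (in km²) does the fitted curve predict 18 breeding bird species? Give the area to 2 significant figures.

z = ln(17/11) / ln(12.7/2.23) = 0.4353 / 1.7396 = 0.2502
c = 11 / 2.23^0.2502 = 11 / 1.222 = 9
A = (18/9)^(1/0.2502) ⇒ ln A = ln(2)/0.2502 = 2.7700
A = e^2.7700 ≈ 15.96 km²

16 km²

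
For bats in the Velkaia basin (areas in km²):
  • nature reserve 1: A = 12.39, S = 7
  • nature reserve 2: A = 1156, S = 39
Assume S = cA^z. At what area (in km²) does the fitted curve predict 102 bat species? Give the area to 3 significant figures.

14600 km²

z = ln(39/7) / ln(1156/12.39) = 1.7177 / 4.5358 = 0.3787
c = 7 / 12.39^0.3787 = 7 / 2.594 = 2.699
A = (102/2.699)^(1/0.3787) ⇒ ln A = ln(37.79)/0.3787 = 9.5915
A = e^9.5915 ≈ 14640 km²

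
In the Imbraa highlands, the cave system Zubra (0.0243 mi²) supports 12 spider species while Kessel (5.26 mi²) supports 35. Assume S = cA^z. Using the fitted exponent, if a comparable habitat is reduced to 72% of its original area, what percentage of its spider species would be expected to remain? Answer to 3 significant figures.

93.7%

z = ln(35/12) / ln(5.26/0.0243) = 1.0704 / 5.3774 = 0.1991
S_new/S_old = (A_new/A_old)^z = 0.72^0.1991 = exp(0.1991 × -0.3285) = 0.9367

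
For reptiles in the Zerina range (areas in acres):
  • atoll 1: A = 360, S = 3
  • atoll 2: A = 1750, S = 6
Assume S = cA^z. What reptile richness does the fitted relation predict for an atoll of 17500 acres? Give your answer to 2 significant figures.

z = ln(6/3) / ln(1750/360) = 0.6931 / 1.5813 = 0.4383
c = 3 / 360^0.4383 = 3 / 13.2 = 0.2273
S₃ = 0.2273 × 17500^0.4383 = 0.2273 × 72.43 ≈ 16.46

16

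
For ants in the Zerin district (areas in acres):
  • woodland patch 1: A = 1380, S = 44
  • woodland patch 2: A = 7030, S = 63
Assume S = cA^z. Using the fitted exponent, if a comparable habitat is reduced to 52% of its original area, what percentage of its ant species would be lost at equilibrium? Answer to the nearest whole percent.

13%

z = ln(63/44) / ln(7030/1380) = 0.3589 / 1.6281 = 0.2205
S_new/S_old = (A_new/A_old)^z = 0.52^0.2205 = exp(0.2205 × -0.6539) = 0.8657
Fraction lost = 1 − 0.8657 = 0.1343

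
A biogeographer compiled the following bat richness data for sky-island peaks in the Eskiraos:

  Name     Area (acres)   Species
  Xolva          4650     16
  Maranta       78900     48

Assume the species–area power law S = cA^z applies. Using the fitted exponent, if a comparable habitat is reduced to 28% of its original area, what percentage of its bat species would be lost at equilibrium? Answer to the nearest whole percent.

39%

z = ln(48/16) / ln(78900/4650) = 1.0986 / 2.8313 = 0.3880
S_new/S_old = (A_new/A_old)^z = 0.28^0.3880 = exp(0.3880 × -1.2730) = 0.6102
Fraction lost = 1 − 0.6102 = 0.3898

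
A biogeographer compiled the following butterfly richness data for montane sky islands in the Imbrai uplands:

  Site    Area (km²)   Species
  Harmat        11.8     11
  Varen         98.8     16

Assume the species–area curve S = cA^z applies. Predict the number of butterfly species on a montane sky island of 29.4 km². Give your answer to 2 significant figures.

z = ln(16/11) / ln(98.8/11.8) = 0.3747 / 2.1250 = 0.1763
c = 11 / 11.8^0.1763 = 11 / 1.545 = 7.119
S₃ = 7.119 × 29.4^0.1763 = 7.119 × 1.815 ≈ 12.92

13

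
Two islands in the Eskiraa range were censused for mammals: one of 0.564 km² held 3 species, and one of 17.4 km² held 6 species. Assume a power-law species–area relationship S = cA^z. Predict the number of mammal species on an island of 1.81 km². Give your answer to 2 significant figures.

3.8

z = ln(6/3) / ln(17.4/0.564) = 0.6931 / 3.4292 = 0.2021
c = 3 / 0.564^0.2021 = 3 / 0.8907 = 3.368
S₃ = 3.368 × 1.81^0.2021 = 3.368 × 1.127 ≈ 3.797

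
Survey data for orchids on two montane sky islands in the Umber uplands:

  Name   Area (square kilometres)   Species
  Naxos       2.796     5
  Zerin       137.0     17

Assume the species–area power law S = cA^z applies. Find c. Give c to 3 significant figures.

3.62

z = ln(S₂/S₁) / ln(A₂/A₁) = ln(17/5) / ln(137/2.796) = 1.2238 / 3.8918 = 0.3145
c = S₁ / A₁^z = 5 / 2.796^0.3145 = 5 / 1.382 = 3.619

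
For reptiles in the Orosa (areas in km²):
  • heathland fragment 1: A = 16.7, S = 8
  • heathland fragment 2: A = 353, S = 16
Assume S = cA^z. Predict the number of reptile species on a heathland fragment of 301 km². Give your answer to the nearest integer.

15

z = ln(16/8) / ln(353/16.7) = 0.6931 / 3.0511 = 0.2272
c = 8 / 16.7^0.2272 = 8 / 1.896 = 4.22
S₃ = 4.22 × 301^0.2272 = 4.22 × 3.657 ≈ 15.43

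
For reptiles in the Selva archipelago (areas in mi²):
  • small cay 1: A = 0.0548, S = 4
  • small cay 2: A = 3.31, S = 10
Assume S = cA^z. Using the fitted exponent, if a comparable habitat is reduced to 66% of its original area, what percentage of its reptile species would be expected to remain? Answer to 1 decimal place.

z = ln(10/4) / ln(3.31/0.0548) = 0.9163 / 4.1010 = 0.2234
S_new/S_old = (A_new/A_old)^z = 0.66^0.2234 = exp(0.2234 × -0.4155) = 0.9113

91.1%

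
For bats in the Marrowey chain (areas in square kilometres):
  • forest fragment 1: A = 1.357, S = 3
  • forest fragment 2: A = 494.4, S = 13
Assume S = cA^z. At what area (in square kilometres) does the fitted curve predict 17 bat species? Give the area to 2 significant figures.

z = ln(13/3) / ln(494.4/1.357) = 1.4663 / 5.8981 = 0.2486
c = 3 / 1.357^0.2486 = 3 / 1.079 = 2.781
A = (17/2.781)^(1/0.2486) ⇒ ln A = ln(6.113)/0.2486 = 7.2824
A = e^7.2824 ≈ 1454 square kilometres

1500 square kilometres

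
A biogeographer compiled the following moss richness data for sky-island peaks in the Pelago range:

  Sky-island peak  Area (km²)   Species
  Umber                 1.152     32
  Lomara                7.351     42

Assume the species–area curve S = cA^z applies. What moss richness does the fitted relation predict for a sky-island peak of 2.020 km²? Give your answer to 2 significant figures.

35

z = ln(42/32) / ln(7.351/1.152) = 0.2719 / 1.8533 = 0.1467
c = 32 / 1.152^0.1467 = 32 / 1.021 = 31.34
S₃ = 31.34 × 2.02^0.1467 = 31.34 × 1.109 ≈ 34.75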